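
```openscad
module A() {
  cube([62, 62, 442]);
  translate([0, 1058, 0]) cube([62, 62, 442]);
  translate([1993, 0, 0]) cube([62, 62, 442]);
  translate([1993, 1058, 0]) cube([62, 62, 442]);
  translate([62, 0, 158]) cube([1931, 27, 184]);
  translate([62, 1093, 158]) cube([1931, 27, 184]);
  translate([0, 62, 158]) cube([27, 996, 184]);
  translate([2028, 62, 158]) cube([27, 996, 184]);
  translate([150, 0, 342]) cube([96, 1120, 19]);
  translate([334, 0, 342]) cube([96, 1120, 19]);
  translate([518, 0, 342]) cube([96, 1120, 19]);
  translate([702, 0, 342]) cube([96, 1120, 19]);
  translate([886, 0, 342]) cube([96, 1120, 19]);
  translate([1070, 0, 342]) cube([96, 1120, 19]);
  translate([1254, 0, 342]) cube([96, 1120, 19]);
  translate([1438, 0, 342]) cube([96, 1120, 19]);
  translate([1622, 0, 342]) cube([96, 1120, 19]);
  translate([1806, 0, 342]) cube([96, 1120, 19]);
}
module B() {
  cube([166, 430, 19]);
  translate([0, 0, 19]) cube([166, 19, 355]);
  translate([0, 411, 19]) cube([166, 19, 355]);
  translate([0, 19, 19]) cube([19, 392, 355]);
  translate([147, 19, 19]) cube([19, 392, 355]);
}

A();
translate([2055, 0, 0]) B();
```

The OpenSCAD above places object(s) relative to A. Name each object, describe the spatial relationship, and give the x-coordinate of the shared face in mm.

The bed frame's +x face and the open box's −x face are both at x = 2055 mm.

A is a bed frame. B is an open box. The open box is against the bed frame's +x side, with their −y faces flush. The x-coordinate of the shared face is 2055 mm.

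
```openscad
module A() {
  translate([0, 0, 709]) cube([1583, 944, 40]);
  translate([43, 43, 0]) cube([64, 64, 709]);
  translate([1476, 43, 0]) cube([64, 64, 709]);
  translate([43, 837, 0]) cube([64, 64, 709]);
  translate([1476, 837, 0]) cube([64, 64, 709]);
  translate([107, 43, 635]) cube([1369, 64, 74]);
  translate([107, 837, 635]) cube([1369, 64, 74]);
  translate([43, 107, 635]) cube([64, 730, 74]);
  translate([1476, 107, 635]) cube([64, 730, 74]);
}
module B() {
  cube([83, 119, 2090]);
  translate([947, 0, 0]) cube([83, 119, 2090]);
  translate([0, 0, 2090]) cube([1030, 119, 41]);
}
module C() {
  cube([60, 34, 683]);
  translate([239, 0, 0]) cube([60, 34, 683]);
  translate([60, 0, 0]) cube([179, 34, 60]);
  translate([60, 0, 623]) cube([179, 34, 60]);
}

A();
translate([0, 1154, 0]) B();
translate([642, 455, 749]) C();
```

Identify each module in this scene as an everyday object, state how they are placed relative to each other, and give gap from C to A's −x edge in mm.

A is a table. B is a door frame. C is a picture frame. The door frame is on the floor beside the table on its +y side. The picture frame is on top of the table, centred. The gap from the picture frame to the table's −x edge is 642 mm.

The picture frame's min-x is at 642; the table's min-x is 0; gap = 642 mm.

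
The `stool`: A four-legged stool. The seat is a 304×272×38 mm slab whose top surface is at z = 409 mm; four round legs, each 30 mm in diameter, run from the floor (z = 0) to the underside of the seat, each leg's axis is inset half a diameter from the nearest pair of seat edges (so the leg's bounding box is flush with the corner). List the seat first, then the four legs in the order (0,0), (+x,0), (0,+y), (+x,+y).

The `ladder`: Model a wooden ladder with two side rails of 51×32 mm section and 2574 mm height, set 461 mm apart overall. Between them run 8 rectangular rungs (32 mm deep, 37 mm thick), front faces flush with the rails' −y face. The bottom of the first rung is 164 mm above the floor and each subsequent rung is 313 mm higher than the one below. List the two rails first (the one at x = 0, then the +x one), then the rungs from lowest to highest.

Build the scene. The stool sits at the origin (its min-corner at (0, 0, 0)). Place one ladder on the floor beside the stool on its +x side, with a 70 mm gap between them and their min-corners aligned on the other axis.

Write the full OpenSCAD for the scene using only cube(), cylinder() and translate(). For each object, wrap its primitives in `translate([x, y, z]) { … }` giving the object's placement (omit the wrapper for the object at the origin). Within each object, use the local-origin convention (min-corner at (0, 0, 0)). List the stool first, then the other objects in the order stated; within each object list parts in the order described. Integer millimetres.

translate([0, 0, 371]) cube([304, 272, 38]);
translate([15, 15, 0]) cylinder(h = 371, r = 15);
translate([289, 15, 0]) cylinder(h = 371, r = 15);
translate([15, 257, 0]) cylinder(h = 371, r = 15);
translate([289, 257, 0]) cylinder(h = 371, r = 15);
translate([374, 0, 0]) {
  cube([51, 32, 2574]);
  translate([410, 0, 0]) cube([51, 32, 2574]);
  translate([51, 0, 164]) cube([359, 32, 37]);
  translate([51, 0, 477]) cube([359, 32, 37]);
  translate([51, 0, 790]) cube([359, 32, 37]);
  translate([51, 0, 1103]) cube([359, 32, 37]);
  translate([51, 0, 1416]) cube([359, 32, 37]);
  translate([51, 0, 1729]) cube([359, 32, 37]);
  translate([51, 0, 2042]) cube([359, 32, 37]);
  translate([51, 0, 2355]) cube([359, 32, 37]);
}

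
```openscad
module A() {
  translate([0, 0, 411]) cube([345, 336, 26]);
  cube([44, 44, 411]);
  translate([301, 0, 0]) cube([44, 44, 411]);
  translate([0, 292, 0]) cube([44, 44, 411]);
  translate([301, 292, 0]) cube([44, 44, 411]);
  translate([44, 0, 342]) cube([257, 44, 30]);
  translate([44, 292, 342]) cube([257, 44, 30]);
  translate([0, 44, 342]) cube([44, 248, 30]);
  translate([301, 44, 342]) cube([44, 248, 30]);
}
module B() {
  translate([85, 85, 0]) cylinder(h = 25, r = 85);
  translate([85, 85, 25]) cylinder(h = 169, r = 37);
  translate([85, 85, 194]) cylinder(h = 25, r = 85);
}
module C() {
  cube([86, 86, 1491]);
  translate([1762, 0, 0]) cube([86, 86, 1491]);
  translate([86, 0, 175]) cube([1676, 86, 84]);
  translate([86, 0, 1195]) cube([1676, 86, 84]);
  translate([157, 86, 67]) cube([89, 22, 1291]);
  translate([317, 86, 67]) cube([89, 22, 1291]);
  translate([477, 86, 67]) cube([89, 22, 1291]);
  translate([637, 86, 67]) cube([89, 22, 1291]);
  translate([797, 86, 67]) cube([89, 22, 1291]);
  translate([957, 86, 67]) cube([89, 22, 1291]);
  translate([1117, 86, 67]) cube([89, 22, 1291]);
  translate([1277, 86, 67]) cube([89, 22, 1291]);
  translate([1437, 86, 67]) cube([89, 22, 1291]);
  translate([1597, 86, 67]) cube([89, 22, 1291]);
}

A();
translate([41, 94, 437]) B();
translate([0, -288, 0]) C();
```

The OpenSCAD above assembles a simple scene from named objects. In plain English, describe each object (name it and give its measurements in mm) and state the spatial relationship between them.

A is a four-legged stool. The seat is a 345×336×26 mm slab whose top surface is at z = 437 mm; four square legs, each 44×44 mm in cross-section, run from the floor (z = 0) to the underside of the seat, each flush with a corner of the seat. Four stretchers, 44 mm wide and 30 mm tall, connect adjacent legs with their undersides at z = 342 mm, each running between the inner faces of the legs it joins and aligned with the legs' outer faces on the other axis.

B is a spool: two coaxial disc flanges of radius 85 mm and thickness 25 mm, joined by a core cylinder of radius 37 mm and height 169 mm. The lower flange rests on z = 0 and the three cylinders share a vertical axis.

C is a fence section. Two 86×86 mm posts, 1491 mm tall, stand on the floor with a clear span of 1676 mm between their inner faces. Two horizontal rails of 86×84 mm section span the gap between the posts with their undersides at z = 175 mm and z = 1195 mm, flush with the posts' −y face. 10 pickets, each 89 mm wide, 22 mm thick and 1291 mm tall, are fixed to the +y face of the rails with their bottoms at z = 67 mm, evenly spaced across the span with equal gaps (rounded down to the nearest mm) at the −x end and between each pair — any rounding remainder accumulates at the +x end.

The spool is on top of the stool. The fence section is on the floor beside the stool on its −y side.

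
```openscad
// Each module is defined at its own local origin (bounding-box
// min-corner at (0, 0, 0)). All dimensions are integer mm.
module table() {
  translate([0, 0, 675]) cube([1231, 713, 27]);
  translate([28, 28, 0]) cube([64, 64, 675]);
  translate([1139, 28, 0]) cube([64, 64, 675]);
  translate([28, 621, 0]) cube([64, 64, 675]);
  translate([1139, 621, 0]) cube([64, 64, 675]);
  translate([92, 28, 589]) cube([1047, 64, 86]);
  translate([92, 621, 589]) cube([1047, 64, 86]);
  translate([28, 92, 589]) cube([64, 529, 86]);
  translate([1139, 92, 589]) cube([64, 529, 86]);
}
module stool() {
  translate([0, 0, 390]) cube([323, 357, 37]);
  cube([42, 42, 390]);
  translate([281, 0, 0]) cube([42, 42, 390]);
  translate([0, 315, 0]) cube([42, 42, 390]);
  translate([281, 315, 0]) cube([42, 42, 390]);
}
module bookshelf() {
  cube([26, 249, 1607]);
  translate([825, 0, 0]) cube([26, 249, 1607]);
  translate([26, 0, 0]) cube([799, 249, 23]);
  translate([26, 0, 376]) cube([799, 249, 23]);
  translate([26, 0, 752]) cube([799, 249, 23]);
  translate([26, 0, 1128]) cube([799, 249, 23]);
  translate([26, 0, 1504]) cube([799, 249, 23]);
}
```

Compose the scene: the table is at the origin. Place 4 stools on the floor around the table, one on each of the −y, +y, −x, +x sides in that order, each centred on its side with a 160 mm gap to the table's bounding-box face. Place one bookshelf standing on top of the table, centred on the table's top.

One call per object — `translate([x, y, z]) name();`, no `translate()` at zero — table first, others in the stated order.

table();
translate([454, -517, 0]) stool();
translate([454, 873, 0]) stool();
translate([-483, 178, 0]) stool();
translate([1391, 178, 0]) stool();
translate([190, 232, 702]) bookshelf();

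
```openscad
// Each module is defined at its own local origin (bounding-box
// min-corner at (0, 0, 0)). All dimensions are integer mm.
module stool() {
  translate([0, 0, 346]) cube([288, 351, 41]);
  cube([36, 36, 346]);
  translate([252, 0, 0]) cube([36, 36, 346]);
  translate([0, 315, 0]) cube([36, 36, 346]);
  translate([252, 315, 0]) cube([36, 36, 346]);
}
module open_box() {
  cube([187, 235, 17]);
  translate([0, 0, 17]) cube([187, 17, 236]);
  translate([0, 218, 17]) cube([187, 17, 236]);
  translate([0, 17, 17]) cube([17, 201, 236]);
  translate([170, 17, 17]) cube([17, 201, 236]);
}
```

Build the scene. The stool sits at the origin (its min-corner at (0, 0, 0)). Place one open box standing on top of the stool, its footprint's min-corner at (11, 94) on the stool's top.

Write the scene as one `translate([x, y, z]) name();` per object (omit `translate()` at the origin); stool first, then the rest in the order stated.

stool();
translate([11, 94, 387]) open_box();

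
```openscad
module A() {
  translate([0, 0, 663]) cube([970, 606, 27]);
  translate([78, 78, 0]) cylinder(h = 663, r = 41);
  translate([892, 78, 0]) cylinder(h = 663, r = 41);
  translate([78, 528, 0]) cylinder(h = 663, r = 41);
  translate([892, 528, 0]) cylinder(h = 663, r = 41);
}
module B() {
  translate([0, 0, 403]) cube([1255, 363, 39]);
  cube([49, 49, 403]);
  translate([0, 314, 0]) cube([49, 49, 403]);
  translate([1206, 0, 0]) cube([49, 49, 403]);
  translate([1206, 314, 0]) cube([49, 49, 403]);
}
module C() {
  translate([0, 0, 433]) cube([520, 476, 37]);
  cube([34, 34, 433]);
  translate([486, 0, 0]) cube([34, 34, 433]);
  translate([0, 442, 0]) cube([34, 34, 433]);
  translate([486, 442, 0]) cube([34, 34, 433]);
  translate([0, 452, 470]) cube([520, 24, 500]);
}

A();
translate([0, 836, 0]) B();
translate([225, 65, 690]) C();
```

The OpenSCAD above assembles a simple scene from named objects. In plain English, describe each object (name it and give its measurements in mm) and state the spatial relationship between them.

A is a rectangular dining table. The top is 970×606×27 mm with its upper surface at z = 690 mm. It stands on four round legs of 82 mm diameter, each leg's bounding box inset 37 mm from the nearest pair of top edges, running from the floor to the underside of the top.

B is a bench: a 1255×363 mm seat slab, 39 mm thick, top at z = 442 mm, on four 49×49 mm square legs flush with the seat corners and standing on z = 0.

C is a chair: 520×476 mm seat, 37 mm thick, top at z = 470 mm, on four 34 mm square corner legs flush with the seat edges. A 24 mm thick backrest slab spans the full seat width, extending 500 mm above the seat top, its back face flush with the seat's +y edge.

The bench is on the floor beside the table on its +y side. The chair is on top of the table, centred.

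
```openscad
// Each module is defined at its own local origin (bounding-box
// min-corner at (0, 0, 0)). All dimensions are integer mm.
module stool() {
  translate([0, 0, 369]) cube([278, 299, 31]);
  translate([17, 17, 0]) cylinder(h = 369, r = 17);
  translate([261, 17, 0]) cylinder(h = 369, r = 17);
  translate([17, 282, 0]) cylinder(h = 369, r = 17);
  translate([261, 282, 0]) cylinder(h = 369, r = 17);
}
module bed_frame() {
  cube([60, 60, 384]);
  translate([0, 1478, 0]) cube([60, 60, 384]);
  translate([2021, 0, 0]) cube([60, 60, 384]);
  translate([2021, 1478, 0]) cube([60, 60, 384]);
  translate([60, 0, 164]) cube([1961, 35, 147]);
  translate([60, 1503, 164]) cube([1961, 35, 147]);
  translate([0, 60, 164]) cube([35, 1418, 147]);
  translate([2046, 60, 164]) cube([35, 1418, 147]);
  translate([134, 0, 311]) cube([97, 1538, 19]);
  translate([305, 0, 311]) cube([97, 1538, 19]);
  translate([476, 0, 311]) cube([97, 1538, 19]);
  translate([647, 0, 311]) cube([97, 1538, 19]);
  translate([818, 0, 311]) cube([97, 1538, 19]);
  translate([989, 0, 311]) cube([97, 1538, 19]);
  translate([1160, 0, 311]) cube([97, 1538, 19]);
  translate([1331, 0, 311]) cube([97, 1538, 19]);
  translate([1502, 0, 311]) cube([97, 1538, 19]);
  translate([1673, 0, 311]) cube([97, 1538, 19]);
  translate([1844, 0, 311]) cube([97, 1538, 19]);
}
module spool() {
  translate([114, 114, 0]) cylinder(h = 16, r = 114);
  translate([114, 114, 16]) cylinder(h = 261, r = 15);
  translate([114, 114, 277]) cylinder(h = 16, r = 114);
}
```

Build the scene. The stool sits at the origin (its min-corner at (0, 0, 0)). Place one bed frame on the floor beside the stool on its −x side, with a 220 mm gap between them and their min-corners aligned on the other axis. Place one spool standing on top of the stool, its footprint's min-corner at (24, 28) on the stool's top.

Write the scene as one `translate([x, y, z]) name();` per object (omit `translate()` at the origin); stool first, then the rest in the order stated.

stool();
translate([-2301, 0, 0]) bed_frame();
translate([24, 28, 400]) spool();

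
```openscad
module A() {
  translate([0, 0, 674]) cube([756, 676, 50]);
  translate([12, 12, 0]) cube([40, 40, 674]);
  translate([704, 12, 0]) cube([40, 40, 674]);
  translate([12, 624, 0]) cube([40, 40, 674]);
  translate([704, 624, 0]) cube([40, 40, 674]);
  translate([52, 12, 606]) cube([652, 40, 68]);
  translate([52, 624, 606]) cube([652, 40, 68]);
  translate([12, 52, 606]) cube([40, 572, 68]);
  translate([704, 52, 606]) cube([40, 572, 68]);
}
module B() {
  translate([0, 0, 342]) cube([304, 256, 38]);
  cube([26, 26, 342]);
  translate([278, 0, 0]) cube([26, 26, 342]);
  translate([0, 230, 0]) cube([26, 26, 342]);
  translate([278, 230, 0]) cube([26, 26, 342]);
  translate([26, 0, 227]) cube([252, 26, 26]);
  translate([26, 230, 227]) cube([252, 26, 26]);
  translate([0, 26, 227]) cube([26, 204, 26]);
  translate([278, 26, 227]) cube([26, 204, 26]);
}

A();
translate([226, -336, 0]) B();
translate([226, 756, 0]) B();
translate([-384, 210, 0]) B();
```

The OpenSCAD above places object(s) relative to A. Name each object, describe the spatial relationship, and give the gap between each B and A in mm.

A is a table. B is a stool. Three stools sit around the table at the −y, +y, −x sides. The gap between each stool and the table is 80 mm.

Each stool's nearest face is 80 mm from the table's bounding box.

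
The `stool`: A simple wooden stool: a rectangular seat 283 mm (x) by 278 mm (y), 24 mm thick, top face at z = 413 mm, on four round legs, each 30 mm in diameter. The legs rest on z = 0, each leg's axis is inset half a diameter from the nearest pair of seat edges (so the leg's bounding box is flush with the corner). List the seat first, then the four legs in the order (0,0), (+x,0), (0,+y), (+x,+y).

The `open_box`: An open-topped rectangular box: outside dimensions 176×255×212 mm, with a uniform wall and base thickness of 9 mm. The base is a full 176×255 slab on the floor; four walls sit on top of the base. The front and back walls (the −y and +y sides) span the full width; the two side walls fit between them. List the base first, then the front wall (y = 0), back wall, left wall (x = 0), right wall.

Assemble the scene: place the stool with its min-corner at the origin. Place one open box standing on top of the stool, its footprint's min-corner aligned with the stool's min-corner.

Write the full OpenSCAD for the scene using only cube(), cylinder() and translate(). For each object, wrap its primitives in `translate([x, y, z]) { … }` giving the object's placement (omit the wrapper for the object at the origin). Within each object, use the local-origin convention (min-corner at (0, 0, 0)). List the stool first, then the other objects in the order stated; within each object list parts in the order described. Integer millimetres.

translate([0, 0, 389]) cube([283, 278, 24]);
translate([15, 15, 0]) cylinder(h = 389, r = 15);
translate([268, 15, 0]) cylinder(h = 389, r = 15);
translate([15, 263, 0]) cylinder(h = 389, r = 15);
translate([268, 263, 0]) cylinder(h = 389, r = 15);
translate([0, 0, 413]) {
  cube([176, 255, 9]);
  translate([0, 0, 9]) cube([176, 9, 203]);
  translate([0, 246, 9]) cube([176, 9, 203]);
  translate([0, 9, 9]) cube([9, 237, 203]);
  translate([167, 9, 9]) cube([9, 237, 203]);
}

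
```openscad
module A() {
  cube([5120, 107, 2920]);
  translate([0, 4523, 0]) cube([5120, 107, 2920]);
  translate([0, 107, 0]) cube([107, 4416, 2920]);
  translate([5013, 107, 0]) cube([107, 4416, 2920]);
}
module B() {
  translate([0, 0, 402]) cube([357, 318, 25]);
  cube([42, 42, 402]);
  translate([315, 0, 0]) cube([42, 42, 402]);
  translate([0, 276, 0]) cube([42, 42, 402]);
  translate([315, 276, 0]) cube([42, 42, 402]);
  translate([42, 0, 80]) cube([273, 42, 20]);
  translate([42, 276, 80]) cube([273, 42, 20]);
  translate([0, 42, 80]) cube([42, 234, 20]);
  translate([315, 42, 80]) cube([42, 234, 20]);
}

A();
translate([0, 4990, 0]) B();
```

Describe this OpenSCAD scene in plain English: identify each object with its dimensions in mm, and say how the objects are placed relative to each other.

A is the wall frame of a small rectangular building: four walls, each 2920 mm tall and 107 mm thick, enclosing a footprint 5120 mm (x) by 4630 mm (y) outside-to-outside, with no floor or roof. The front and back walls (the −y and +y sides) span the full width; the two side walls fit between them.

B is a simple wooden stool: a rectangular seat 357 mm (x) by 318 mm (y), 25 mm thick, top face at z = 427 mm, on four square legs, each 42×42 mm in cross-section. The legs rest on z = 0, each flush with a corner of the seat. Four stretchers, 42 mm wide and 20 mm tall, connect adjacent legs with their undersides at z = 80 mm, each running between the inner faces of the legs it joins and aligned with the legs' outer faces on the other axis.

The stool is on the floor beside the house frame on its +y side.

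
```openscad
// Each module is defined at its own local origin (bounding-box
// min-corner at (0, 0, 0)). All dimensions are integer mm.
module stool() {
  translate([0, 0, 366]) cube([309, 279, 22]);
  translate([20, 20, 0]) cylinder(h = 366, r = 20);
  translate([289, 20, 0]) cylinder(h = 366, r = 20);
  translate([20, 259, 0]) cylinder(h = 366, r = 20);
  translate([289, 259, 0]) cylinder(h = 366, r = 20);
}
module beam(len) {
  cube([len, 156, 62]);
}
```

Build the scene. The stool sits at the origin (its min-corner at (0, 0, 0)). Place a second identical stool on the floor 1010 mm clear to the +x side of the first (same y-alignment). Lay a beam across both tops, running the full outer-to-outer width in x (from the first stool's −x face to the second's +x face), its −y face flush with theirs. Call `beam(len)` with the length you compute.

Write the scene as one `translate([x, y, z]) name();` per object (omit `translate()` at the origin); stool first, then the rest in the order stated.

stool();
translate([1319, 0, 0]) stool();
translate([0, 0, 388]) beam(1628);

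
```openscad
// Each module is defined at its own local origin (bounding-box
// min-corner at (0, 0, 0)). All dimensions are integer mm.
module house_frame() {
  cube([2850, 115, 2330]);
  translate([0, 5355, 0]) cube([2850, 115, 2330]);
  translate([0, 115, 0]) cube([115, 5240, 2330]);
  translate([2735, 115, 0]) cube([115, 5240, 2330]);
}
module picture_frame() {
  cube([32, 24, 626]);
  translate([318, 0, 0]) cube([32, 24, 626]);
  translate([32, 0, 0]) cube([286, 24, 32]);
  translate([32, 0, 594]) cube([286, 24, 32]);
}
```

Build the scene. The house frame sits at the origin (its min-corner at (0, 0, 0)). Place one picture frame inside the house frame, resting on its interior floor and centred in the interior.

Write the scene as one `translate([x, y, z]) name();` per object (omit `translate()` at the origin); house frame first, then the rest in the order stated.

house_frame();
translate([1250, 2723, 0]) picture_frame();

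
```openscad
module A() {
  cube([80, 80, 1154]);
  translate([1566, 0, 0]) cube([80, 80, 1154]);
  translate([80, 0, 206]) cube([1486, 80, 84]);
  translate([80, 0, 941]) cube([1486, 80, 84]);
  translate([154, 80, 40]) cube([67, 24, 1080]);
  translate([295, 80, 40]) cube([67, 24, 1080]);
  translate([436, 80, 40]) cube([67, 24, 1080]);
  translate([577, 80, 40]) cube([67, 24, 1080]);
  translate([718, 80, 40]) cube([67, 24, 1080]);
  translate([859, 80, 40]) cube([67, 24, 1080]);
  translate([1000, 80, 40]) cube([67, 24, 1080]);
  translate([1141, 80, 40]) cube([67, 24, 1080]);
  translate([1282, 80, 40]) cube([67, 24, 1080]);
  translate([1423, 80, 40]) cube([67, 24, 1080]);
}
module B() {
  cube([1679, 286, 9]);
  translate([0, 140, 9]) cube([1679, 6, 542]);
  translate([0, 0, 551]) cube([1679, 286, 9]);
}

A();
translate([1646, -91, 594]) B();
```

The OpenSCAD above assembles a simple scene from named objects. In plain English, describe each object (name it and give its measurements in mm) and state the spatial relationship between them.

A is a fence section. Two 80×80 mm posts, 1154 mm tall, stand on the floor with a clear span of 1486 mm between their inner faces. Two horizontal rails of 80×84 mm section span the gap between the posts with their undersides at z = 206 mm and z = 941 mm, flush with the posts' −y face. 10 pickets, each 67 mm wide, 24 mm thick and 1080 mm tall, are fixed to the +y face of the rails with their bottoms at z = 40 mm, evenly spaced across the span with equal gaps (rounded down to the nearest mm) at the −x end and between each pair — any rounding remainder accumulates at the +x end.

B is an I-beam lying along x, 1679 mm long. Overall section height 560 mm. Two flanges 286 mm wide (y) and 9 mm thick, one on the floor and one at the top; a web 6 mm thick runs between them, centred on the flange width.

The I-beam is beside the fence section with their tops flush at z = 1154.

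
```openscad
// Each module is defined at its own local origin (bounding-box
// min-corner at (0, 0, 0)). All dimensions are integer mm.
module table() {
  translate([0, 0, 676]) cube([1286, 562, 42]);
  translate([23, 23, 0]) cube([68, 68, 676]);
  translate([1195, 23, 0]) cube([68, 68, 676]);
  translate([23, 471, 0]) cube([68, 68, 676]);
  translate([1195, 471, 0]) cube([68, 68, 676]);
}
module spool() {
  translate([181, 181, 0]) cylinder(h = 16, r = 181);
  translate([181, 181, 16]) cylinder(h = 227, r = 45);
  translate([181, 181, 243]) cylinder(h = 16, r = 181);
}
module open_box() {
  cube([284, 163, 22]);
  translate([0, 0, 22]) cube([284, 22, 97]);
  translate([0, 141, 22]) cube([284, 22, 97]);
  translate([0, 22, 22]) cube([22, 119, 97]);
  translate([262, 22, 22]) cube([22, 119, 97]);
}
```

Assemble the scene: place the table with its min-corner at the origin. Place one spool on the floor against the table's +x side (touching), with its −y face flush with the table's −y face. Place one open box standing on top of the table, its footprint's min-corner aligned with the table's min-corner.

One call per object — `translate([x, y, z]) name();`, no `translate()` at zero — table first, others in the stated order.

table();
translate([1286, 0, 0]) spool();
translate([0, 0, 718]) open_box();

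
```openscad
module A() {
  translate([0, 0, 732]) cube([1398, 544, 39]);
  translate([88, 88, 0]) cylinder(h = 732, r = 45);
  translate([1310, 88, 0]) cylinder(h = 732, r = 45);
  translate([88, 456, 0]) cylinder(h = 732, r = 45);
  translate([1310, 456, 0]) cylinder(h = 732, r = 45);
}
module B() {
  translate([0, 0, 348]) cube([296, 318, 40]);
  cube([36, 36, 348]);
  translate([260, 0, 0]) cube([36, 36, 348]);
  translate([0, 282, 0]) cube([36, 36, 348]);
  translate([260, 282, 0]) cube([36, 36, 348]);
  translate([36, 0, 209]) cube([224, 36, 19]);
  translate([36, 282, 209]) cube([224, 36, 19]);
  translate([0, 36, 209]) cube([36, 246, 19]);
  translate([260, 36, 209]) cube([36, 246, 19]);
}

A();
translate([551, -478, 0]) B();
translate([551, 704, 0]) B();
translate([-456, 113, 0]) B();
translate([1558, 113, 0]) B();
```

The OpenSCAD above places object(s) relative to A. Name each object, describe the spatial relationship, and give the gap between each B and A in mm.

A is a table. B is a stool. Four stools sit around the table at the −y, +y, −x, +x sides. The gap between each stool and the table is 160 mm.

Each stool's nearest face is 160 mm from the table's bounding box.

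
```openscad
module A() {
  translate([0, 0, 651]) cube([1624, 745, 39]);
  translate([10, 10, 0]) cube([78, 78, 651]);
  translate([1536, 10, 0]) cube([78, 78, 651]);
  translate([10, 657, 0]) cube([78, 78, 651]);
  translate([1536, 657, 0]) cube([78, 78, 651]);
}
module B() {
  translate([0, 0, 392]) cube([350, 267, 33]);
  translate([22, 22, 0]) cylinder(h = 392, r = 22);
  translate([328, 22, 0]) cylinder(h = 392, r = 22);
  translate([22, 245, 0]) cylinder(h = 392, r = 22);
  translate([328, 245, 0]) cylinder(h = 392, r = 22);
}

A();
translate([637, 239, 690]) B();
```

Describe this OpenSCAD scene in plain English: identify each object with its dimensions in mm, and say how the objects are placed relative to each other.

A is a table with a 1624×745 mm rectangular top, 39 mm thick, top surface at z = 690 mm, supported by four 78×78 mm square legs, each inset 10 mm from the nearest pair of top edges, running from the floor.

B is a four-legged stool. The seat is 350×267 mm, 33 mm thick, top at z = 425 mm. It stands on four round legs, each 44 mm in diameter, from z = 0 to the seat underside, each leg's axis is inset half a diameter from the nearest pair of seat edges (so the leg's bounding box is flush with the corner).

The stool is on top of the table, centred.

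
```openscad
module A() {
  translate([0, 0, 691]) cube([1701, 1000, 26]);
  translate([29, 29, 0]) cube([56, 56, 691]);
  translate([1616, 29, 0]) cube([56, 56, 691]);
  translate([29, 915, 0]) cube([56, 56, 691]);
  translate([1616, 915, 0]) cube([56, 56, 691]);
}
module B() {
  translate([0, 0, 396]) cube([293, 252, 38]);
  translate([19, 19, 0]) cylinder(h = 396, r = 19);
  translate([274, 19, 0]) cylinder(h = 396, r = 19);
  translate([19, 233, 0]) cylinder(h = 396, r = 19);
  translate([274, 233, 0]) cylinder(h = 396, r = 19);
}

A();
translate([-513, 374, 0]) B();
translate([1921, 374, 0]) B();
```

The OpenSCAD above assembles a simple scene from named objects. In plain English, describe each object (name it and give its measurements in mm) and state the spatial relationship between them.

A is a table: top 1701 mm (x) × 1000 mm (y), 26 mm thick, upper face at z = 717 mm, on four 56×56 mm square legs, each inset 29 mm from the nearest pair of top edges, running from z = 0 to the bottom of the top.

B is a four-legged stool. The seat is a 293×252×38 mm slab whose top surface is at z = 434 mm; four round legs, each 38 mm in diameter, run from the floor (z = 0) to the underside of the seat, each leg's axis is inset half a diameter from the nearest pair of seat edges (so the leg's bounding box is flush with the corner).

Two stools sit around the table at the −x, +x sides.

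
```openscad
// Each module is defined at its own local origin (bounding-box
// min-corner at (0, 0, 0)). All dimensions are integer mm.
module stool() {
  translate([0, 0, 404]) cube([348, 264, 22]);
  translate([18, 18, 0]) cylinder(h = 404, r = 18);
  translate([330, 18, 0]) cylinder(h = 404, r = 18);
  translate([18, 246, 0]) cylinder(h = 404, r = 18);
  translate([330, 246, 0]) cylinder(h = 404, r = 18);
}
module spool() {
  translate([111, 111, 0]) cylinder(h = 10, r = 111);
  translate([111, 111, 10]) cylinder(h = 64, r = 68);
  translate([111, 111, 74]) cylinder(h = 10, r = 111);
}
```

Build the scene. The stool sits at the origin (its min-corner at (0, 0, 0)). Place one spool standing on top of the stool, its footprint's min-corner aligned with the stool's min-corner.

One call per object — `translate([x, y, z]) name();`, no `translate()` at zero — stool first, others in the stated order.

stool();
translate([0, 0, 426]) spool();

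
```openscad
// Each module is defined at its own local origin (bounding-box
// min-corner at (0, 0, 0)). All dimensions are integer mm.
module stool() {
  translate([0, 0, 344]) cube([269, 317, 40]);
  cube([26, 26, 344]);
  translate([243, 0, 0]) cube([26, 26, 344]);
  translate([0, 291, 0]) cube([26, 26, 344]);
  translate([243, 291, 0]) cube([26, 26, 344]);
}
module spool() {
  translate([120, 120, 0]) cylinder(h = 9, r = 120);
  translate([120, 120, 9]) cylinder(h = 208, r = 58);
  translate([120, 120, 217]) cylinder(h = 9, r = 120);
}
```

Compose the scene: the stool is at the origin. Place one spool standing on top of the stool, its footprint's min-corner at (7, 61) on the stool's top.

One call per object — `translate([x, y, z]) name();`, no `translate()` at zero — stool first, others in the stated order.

stool();
translate([7, 61, 384]) spool();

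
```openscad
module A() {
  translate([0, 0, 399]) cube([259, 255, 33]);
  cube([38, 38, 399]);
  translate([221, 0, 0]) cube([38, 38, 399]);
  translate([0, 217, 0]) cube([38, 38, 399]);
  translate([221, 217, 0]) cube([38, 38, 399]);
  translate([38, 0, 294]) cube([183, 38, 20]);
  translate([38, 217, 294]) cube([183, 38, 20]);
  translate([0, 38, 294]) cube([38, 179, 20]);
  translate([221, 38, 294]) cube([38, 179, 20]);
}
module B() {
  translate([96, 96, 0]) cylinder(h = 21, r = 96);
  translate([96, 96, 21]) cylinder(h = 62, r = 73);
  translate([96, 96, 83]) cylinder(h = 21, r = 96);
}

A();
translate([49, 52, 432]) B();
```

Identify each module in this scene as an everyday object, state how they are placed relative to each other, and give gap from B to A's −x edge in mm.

The spool's min-x is at 49; the stool's min-x is 0; gap = 49 mm.

A is a stool. B is a spool. The spool is on top of the stool. The gap from the spool to the stool's −x edge is 49 mm.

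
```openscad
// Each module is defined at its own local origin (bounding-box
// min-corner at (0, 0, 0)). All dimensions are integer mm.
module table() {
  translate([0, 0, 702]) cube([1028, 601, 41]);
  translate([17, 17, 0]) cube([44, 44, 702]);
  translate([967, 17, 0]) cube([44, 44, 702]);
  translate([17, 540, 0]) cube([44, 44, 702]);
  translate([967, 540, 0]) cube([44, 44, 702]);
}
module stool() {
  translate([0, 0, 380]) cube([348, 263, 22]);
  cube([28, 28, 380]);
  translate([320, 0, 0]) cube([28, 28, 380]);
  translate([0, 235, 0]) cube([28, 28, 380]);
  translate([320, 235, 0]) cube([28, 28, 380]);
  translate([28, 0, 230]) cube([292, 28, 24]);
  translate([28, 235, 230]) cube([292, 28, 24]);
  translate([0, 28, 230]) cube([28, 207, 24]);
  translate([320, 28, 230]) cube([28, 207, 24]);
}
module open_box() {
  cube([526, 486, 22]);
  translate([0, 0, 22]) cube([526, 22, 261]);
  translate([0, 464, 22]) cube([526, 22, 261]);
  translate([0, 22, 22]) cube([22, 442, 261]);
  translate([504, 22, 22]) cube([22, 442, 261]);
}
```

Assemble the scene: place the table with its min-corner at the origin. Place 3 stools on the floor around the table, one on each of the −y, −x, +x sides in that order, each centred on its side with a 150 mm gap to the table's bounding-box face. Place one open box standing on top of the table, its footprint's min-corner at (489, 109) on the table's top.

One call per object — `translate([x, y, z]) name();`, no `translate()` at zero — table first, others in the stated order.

table();
translate([340, -413, 0]) stool();
translate([-498, 169, 0]) stool();
translate([1178, 169, 0]) stool();
translate([489, 109, 743]) open_box();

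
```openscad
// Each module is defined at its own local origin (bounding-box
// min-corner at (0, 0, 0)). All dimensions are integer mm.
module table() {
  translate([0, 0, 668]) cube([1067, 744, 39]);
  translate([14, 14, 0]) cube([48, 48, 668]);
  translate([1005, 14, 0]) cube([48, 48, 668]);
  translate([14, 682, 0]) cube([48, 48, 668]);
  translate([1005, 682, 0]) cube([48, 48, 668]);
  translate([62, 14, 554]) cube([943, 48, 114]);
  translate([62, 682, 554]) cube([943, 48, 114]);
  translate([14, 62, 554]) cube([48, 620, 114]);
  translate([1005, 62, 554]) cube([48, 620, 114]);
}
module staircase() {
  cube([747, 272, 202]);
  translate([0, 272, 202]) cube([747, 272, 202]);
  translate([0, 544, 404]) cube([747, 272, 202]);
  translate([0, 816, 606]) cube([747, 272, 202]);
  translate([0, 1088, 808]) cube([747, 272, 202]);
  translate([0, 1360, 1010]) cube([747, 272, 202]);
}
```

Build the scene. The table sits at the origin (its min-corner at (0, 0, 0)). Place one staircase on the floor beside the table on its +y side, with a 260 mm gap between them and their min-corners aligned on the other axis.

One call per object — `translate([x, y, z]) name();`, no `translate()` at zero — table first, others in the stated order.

table();
translate([0, 1004, 0]) staircase();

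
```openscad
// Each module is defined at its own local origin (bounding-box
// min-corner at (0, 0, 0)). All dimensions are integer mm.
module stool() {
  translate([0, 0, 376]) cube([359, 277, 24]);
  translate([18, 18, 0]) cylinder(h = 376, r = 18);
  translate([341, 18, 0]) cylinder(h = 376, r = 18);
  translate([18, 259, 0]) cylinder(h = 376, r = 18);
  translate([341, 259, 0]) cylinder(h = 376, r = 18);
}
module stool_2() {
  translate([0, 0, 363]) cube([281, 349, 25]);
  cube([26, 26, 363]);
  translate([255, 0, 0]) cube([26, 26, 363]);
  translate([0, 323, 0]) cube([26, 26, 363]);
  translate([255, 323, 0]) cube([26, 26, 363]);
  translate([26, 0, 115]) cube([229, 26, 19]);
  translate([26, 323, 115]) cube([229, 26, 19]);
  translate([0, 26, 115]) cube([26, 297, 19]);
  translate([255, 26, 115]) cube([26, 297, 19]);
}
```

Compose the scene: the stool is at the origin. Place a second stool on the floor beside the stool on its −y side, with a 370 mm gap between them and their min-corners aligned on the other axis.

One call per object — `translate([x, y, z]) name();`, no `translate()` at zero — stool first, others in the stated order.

stool();
translate([0, -719, 0]) stool_2();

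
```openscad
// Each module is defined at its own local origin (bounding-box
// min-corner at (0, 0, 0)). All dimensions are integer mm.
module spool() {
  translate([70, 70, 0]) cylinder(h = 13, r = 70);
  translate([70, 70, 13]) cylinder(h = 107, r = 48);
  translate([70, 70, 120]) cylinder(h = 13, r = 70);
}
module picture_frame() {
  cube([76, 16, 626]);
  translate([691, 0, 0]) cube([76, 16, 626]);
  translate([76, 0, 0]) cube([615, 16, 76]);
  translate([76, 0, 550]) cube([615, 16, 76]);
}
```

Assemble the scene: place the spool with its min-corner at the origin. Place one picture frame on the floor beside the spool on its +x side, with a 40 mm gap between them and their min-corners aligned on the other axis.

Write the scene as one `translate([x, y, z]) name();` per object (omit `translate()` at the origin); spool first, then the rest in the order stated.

spool();
translate([180, 0, 0]) picture_frame();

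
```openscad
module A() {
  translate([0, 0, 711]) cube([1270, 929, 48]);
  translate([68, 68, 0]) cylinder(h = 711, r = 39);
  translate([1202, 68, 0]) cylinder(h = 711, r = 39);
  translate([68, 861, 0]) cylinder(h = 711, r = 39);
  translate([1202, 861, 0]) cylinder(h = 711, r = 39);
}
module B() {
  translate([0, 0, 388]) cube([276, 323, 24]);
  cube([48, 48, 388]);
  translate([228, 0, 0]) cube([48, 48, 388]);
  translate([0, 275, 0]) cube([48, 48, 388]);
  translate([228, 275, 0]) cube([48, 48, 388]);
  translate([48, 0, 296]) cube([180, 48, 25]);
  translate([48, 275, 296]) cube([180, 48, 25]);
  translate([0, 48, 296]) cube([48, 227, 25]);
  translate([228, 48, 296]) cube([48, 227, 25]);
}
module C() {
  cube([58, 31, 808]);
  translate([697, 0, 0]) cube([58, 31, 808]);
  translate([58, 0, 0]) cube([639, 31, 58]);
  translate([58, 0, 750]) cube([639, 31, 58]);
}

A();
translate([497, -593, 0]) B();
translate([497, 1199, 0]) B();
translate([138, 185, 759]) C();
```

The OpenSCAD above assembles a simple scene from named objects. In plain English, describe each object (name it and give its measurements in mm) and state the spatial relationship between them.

A is a table: top 1270 mm (x) × 929 mm (y), 48 mm thick, upper face at z = 759 mm, on four round legs of 78 mm diameter, each leg's bounding box inset 29 mm from the nearest pair of top edges, running from z = 0 to the bottom of the top.

B is a four-legged stool. The seat is a 276×323×24 mm slab whose top surface is at z = 412 mm; four square legs, each 48×48 mm in cross-section, run from the floor (z = 0) to the underside of the seat, each flush with a corner of the seat. Four stretchers, 48 mm wide and 25 mm tall, connect adjacent legs with their undersides at z = 296 mm, each running between the inner faces of the legs it joins and aligned with the legs' outer faces on the other axis.

C is a rectangular picture frame lying in the x–z plane (depth along y). The opening is 639 mm wide (x) by 692 mm tall (z), surrounded by a border 58 mm wide on all four sides. The frame is 31 mm deep and is made of two full-height vertical stiles with two horizontal rails fitted between them.

Two stools sit around the table at the −y, +y sides. The picture frame is on top of the table.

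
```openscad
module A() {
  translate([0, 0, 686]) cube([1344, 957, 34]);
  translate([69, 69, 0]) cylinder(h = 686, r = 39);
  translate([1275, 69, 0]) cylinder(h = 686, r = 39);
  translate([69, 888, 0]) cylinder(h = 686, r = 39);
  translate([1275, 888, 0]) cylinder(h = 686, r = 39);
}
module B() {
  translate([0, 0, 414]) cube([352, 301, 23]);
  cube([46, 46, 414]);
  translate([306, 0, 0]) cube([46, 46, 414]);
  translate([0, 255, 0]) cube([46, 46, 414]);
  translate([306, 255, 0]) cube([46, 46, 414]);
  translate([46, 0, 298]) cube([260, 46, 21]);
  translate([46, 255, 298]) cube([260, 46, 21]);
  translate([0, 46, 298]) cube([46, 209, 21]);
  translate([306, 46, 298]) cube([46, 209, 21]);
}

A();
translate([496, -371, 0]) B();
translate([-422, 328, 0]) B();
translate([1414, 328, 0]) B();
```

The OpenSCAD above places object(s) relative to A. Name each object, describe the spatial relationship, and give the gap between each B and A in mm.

A is a table. B is a stool. Three stools sit around the table at the −y, −x, +x sides. The gap between each stool and the table is 70 mm.

Each stool's nearest face is 70 mm from the table's bounding box.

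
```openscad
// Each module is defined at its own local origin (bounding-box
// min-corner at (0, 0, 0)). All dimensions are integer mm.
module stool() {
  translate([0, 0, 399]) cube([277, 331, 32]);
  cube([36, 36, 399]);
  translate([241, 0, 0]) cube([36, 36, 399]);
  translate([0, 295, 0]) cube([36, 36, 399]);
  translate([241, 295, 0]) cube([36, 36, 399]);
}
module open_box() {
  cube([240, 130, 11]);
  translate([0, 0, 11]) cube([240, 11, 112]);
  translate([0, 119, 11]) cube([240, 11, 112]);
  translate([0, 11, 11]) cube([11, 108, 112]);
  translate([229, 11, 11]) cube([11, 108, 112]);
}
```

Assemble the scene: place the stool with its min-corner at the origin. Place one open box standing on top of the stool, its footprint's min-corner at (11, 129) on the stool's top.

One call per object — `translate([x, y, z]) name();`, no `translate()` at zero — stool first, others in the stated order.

stool();
translate([11, 129, 431]) open_box();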